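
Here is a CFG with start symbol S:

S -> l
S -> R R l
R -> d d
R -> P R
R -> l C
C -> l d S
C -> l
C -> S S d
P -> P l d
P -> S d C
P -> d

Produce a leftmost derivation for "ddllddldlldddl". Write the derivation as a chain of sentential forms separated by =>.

S=>RRl=>ddRl=>ddPRl=>ddSdCRl=>ddRRldCRl=>ddlCRldCRl=>ddllRldCRl=>ddllddldCRl=>ddllddldSSdRl=>ddllddldlSdRl=>ddllddldlldRl=>ddllddldlldddl

S => RRl   [S -> R R l]
RRl => ddRl   [R -> d d]
ddRl => ddPRl   [R -> P R]
ddPRl => ddSdCRl   [P -> S d C]
ddSdCRl => ddRRldCRl   [S -> R R l]
ddRRldCRl => ddlCRldCRl   [R -> l C]
ddlCRldCRl => ddllRldCRl   [C -> l]
ddllRldCRl => ddllddldCRl   [R -> d d]
ddllddldCRl => ddllddldSSdRl   [C -> S S d]
ddllddldSSdRl => ddllddldlSdRl   [S -> l]
ddllddldlSdRl => ddllddldlldRl   [S -> l]
ddllddldlldRl => ddllddldlldddl   [R -> d d]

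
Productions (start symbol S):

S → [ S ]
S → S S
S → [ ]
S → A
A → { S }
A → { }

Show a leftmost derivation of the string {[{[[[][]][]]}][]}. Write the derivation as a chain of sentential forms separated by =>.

S => A => {S} => {SS} => {[S]S} => {[A]S} => {[{S}]S} => {[{[S]}]S} => {[{[SS]}]S} => {[{[[S]S]}]S} => {[{[[SS]S]}]S} => {[{[[[]S]S]}]S} => {[{[[[][]]S]}]S} => {[{[[[][]][]]}]S} => {[{[[[][]][]]}][]}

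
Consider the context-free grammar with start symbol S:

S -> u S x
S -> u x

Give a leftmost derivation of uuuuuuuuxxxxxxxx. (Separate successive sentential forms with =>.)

S => uSx => uuSxx => uuuSxxx => uuuuSxxxx => uuuuuSxxxxx => uuuuuuSxxxxxx => uuuuuuuSxxxxxxx => uuuuuuuuxxxxxxxx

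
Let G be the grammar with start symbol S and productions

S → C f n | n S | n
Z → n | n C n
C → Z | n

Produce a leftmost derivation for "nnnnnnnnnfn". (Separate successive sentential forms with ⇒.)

S ⇒ Cfn   [S → C f n]
Cfn ⇒ Zfn   [C → Z]
Zfn ⇒ nCnfn   [Z → n C n]
nCnfn ⇒ nZnfn   [C → Z]
nZnfn ⇒ nnCnnfn   [Z → n C n]
nnCnnfn ⇒ nnZnnfn   [C → Z]
nnZnnfn ⇒ nnnCnnnfn   [Z → n C n]
nnnCnnnfn ⇒ nnnZnnnfn   [C → Z]
nnnZnnnfn ⇒ nnnnCnnnnfn   [Z → n C n]
nnnnCnnnnfn ⇒ nnnnnnnnnfn   [C → n]

S⇒Cfn⇒Zfn⇒nCnfn⇒nZnfn⇒nnCnnfn⇒nnZnnfn⇒nnnCnnnfn⇒nnnZnnnfn⇒nnnnCnnnnfn⇒nnnnnnnnnfn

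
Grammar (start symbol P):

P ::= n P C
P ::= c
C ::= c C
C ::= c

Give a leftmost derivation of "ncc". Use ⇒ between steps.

P ⇒ nPC   [P ::= n P C]
nPC ⇒ ncC   [P ::= c]
ncC ⇒ ncc   [C ::= c]

P ⇒ nPC ⇒ ncC ⇒ ncc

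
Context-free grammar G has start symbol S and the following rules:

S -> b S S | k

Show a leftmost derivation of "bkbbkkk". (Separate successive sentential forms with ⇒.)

S ⇒ bSS ⇒ bkS ⇒ bkbSS ⇒ bkbbSSS ⇒ bkbbkSS ⇒ bkbbkkS ⇒ bkbbkkk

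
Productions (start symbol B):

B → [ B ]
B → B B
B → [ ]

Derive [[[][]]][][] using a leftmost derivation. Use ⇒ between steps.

B ⇒ BB ⇒ BBB ⇒ [B]BB ⇒ [[B]]BB ⇒ [[BB]]BB ⇒ [[[]B]]BB ⇒ [[[][]]]BB ⇒ [[[][]]][]B ⇒ [[[][]]][][]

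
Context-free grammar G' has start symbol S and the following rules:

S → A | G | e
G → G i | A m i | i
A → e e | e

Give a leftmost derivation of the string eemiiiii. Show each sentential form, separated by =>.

S => G   [S → G]
G => Gi   [G → G i]
Gi => Gii   [G → G i]
Gii => Giii   [G → G i]
Giii => Giiii   [G → G i]
Giiii => Amiiiii   [G → A m i]
Amiiiii => eemiiiii   [A → e e]

S => G => Gi => Gii => Giii => Giiii => Amiiiii => eemiiiii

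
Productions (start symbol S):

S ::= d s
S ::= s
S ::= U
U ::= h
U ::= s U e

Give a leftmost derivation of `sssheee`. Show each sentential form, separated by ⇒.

S ⇒ U ⇒ sUe ⇒ ssUee ⇒ sssUeee ⇒ sssheee

S ⇒ U   [S ::= U]
U ⇒ sUe   [U ::= s U e]
sUe ⇒ ssUee   [U ::= s U e]
ssUee ⇒ sssUeee   [U ::= s U e]
sssUeee ⇒ sssheee   [U ::= h]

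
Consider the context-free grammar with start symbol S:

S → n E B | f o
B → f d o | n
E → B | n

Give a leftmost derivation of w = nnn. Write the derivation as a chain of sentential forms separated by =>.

S => nEB   [S → n E B]
nEB => nBB   [E → B]
nBB => nnB   [B → n]
nnB => nnn   [B → n]

S=>nEB=>nBB=>nnB=>nnn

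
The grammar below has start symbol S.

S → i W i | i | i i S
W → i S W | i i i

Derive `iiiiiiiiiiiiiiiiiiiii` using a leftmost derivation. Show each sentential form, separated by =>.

S => iWi   [S → i W i]
iWi => iiSWi   [W → i S W]
iiSWi => iiiWiWi   [S → i W i]
iiiWiWi => iiiiSWiWi   [W → i S W]
iiiiSWiWi => iiiiiWiWi   [S → i]
iiiiiWiWi => iiiiiiSWiWi   [W → i S W]
iiiiiiSWiWi => iiiiiiiWiWiWi   [S → i W i]
iiiiiiiWiWiWi => iiiiiiiiiiiWiWi   [W → i i i]
iiiiiiiiiiiWiWi => iiiiiiiiiiiiiiiWi   [W → i i i]
iiiiiiiiiiiiiiiWi => iiiiiiiiiiiiiiiiSWi   [W → i S W]
iiiiiiiiiiiiiiiiSWi => iiiiiiiiiiiiiiiiiWi   [S → i]
iiiiiiiiiiiiiiiiiWi => iiiiiiiiiiiiiiiiiiiii   [W → i i i]

S => iWi => iiSWi => iiiWiWi => iiiiSWiWi => iiiiiWiWi => iiiiiiSWiWi => iiiiiiiWiWiWi => iiiiiiiiiiiWiWi => iiiiiiiiiiiiiiiWi => iiiiiiiiiiiiiiiiSWi => iiiiiiiiiiiiiiiiiWi => iiiiiiiiiiiiiiiiiiiii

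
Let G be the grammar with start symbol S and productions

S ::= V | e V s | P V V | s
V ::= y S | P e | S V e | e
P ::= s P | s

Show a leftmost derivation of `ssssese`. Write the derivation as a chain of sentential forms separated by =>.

S => PVV   [S ::= P V V]
PVV => sPVV   [P ::= s P]
sPVV => ssVV   [P ::= s]
ssVV => ssPeV   [V ::= P e]
ssPeV => sssPeV   [P ::= s P]
sssPeV => sssseV   [P ::= s]
sssseV => ssssePe   [V ::= P e]
ssssePe => ssssese   [P ::= s]

S => PVV => sPVV => ssVV => ssPeV => sssPeV => sssseV => ssssePe => ssssese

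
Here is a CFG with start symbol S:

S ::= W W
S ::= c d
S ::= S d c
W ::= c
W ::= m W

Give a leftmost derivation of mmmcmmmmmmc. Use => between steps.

S => WW => mWW => mmWW => mmmWW => mmmcW => mmmcmW => mmmcmmW => mmmcmmmW => mmmcmmmmW => mmmcmmmmmW => mmmcmmmmmmW => mmmcmmmmmmc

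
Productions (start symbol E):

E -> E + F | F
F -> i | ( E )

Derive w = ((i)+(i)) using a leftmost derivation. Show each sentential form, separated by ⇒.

E ⇒ F ⇒ (E) ⇒ (E+F) ⇒ (F+F) ⇒ ((E)+F) ⇒ ((F)+F) ⇒ ((i)+F) ⇒ ((i)+(E)) ⇒ ((i)+(F)) ⇒ ((i)+(i))

E ⇒ F   [E -> F]
F ⇒ (E)   [F -> ( E )]
(E) ⇒ (E+F)   [E -> E + F]
(E+F) ⇒ (F+F)   [E -> F]
(F+F) ⇒ ((E)+F)   [F -> ( E )]
((E)+F) ⇒ ((F)+F)   [E -> F]
((F)+F) ⇒ ((i)+F)   [F -> i]
((i)+F) ⇒ ((i)+(E))   [F -> ( E )]
((i)+(E)) ⇒ ((i)+(F))   [E -> F]
((i)+(F)) ⇒ ((i)+(i))   [F -> i]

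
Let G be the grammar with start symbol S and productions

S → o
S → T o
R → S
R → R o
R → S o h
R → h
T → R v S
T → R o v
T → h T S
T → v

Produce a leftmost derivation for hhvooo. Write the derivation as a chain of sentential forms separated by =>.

S => To => hTSo => hRvSSo => hhvSSo => hhvoSo => hhvooo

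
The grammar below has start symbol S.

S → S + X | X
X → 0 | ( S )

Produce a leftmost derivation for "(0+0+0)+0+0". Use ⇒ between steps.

S ⇒ S+X ⇒ S+X+X ⇒ X+X+X ⇒ (S)+X+X ⇒ (S+X)+X+X ⇒ (S+X+X)+X+X ⇒ (X+X+X)+X+X ⇒ (0+X+X)+X+X ⇒ (0+0+X)+X+X ⇒ (0+0+0)+X+X ⇒ (0+0+0)+0+X ⇒ (0+0+0)+0+0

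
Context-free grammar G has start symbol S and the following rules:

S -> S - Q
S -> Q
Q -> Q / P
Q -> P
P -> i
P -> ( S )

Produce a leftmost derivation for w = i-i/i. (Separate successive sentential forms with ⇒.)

S⇒S-Q⇒Q-Q⇒P-Q⇒i-Q⇒i-Q/P⇒i-P/P⇒i-i/P⇒i-i/i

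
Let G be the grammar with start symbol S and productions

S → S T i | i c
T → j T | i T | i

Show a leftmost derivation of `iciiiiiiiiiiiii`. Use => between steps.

S=>STi=>STiTi=>STiTiTi=>STiTiTiTi=>STiTiTiTiTi=>STiTiTiTiTiTi=>icTiTiTiTiTiTi=>iciTiTiTiTiTiTi=>iciiiTiTiTiTiTi=>iciiiiiTiTiTiTi=>iciiiiiiiTiTiTi=>iciiiiiiiiiTiTi=>iciiiiiiiiiiiTi=>iciiiiiiiiiiiii

S => STi   [S → S T i]
STi => STiTi   [S → S T i]
STiTi => STiTiTi   [S → S T i]
STiTiTi => STiTiTiTi   [S → S T i]
STiTiTiTi => STiTiTiTiTi   [S → S T i]
STiTiTiTiTi => STiTiTiTiTiTi   [S → S T i]
STiTiTiTiTiTi => icTiTiTiTiTiTi   [S → i c]
icTiTiTiTiTiTi => iciTiTiTiTiTiTi   [T → i T]
iciTiTiTiTiTiTi => iciiiTiTiTiTiTi   [T → i]
iciiiTiTiTiTiTi => iciiiiiTiTiTiTi   [T → i]
iciiiiiTiTiTiTi => iciiiiiiiTiTiTi   [T → i]
iciiiiiiiTiTiTi => iciiiiiiiiiTiTi   [T → i]
iciiiiiiiiiTiTi => iciiiiiiiiiiiTi   [T → i]
iciiiiiiiiiiiTi => iciiiiiiiiiiiii   [T → i]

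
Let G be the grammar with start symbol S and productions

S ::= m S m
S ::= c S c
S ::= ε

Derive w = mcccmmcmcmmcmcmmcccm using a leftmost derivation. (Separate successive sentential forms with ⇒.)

S ⇒ mSm ⇒ mcScm ⇒ mccSccm ⇒ mcccScccm ⇒ mcccmSmcccm ⇒ mcccmmSmmcccm ⇒ mcccmmcScmmcccm ⇒ mcccmmcmSmcmmcccm ⇒ mcccmmcmcScmcmmcccm ⇒ mcccmmcmcmSmcmcmmcccm ⇒ mcccmmcmcmmcmcmmcccm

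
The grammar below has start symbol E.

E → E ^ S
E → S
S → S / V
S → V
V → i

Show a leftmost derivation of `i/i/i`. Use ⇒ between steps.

E ⇒ S ⇒ S/V ⇒ S/V/V ⇒ V/V/V ⇒ i/V/V ⇒ i/i/V ⇒ i/i/i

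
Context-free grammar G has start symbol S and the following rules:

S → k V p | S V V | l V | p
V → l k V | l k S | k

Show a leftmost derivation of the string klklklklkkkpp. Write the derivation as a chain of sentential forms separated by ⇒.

S ⇒ kVp   [S → k V p]
kVp ⇒ klkVp   [V → l k V]
klkVp ⇒ klklkVp   [V → l k V]
klklkVp ⇒ klklklkVp   [V → l k V]
klklklkVp ⇒ klklklklkSp   [V → l k S]
klklklklkSp ⇒ klklklklkkVpp   [S → k V p]
klklklklkkVpp ⇒ klklklklkkkpp   [V → k]

S⇒kVp⇒klkVp⇒klklkVp⇒klklklkVp⇒klklklklkSp⇒klklklklkkVpp⇒klklklklkkkpp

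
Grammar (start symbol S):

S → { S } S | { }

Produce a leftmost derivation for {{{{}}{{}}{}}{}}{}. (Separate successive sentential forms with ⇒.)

S ⇒ {S}S   [S → { S } S]
{S}S ⇒ {{S}S}S   [S → { S } S]
{{S}S}S ⇒ {{{S}S}S}S   [S → { S } S]
{{{S}S}S}S ⇒ {{{{}}S}S}S   [S → { }]
{{{{}}S}S}S ⇒ {{{{}}{S}S}S}S   [S → { S } S]
{{{{}}{S}S}S}S ⇒ {{{{}}{{}}S}S}S   [S → { }]
{{{{}}{{}}S}S}S ⇒ {{{{}}{{}}{}}S}S   [S → { }]
{{{{}}{{}}{}}S}S ⇒ {{{{}}{{}}{}}{}}S   [S → { }]
{{{{}}{{}}{}}{}}S ⇒ {{{{}}{{}}{}}{}}{}   [S → { }]

S⇒{S}S⇒{{S}S}S⇒{{{S}S}S}S⇒{{{{}}S}S}S⇒{{{{}}{S}S}S}S⇒{{{{}}{{}}S}S}S⇒{{{{}}{{}}{}}S}S⇒{{{{}}{{}}{}}{}}S⇒{{{{}}{{}}{}}{}}{}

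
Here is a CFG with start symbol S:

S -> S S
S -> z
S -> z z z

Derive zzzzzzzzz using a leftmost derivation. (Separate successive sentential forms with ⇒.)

S ⇒ SS   [S -> S S]
SS ⇒ zzzS   [S -> z z z]
zzzS ⇒ zzzSS   [S -> S S]
zzzSS ⇒ zzzzS   [S -> z]
zzzzS ⇒ zzzzSS   [S -> S S]
zzzzSS ⇒ zzzzSSS   [S -> S S]
zzzzSSS ⇒ zzzzzzzSS   [S -> z z z]
zzzzzzzSS ⇒ zzzzzzzzS   [S -> z]
zzzzzzzzS ⇒ zzzzzzzzz   [S -> z]

S ⇒ SS ⇒ zzzS ⇒ zzzSS ⇒ zzzzS ⇒ zzzzSS ⇒ zzzzSSS ⇒ zzzzzzzSS ⇒ zzzzzzzzS ⇒ zzzzzzzzz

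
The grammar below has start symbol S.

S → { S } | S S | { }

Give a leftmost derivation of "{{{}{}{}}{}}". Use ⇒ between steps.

S ⇒ {S} ⇒ {SS} ⇒ {{S}S} ⇒ {{SS}S} ⇒ {{SSS}S} ⇒ {{{}SS}S} ⇒ {{{}{}S}S} ⇒ {{{}{}{}}S} ⇒ {{{}{}{}}{}}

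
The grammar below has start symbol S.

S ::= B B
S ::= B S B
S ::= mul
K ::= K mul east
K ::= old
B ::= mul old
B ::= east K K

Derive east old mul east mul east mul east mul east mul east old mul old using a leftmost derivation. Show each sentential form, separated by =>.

S => B B => east K K B => east K mul east K B => east K mul east mul east K B => east K mul east mul east mul east K B => east K mul east mul east mul east mul east K B => east K mul east mul east mul east mul east mul east K B => east old mul east mul east mul east mul east mul east K B => east old mul east mul east mul east mul east mul east old B => east old mul east mul east mul east mul east mul east old mul old

S => B B   [S ::= B B]
B B => east K K B   [B ::= east K K]
east K K B => east K mul east K B   [K ::= K mul east]
east K mul east K B => east K mul east mul east K B   [K ::= K mul east]
east K mul east mul east K B => east K mul east mul east mul east K B   [K ::= K mul east]
east K mul east mul east mul east K B => east K mul east mul east mul east mul east K B   [K ::= K mul east]
east K mul east mul east mul east mul east K B => east K mul east mul east mul east mul east mul east K B   [K ::= K mul east]
east K mul east mul east mul east mul east mul east K B => east old mul east mul east mul east mul east mul east K B   [K ::= old]
east old mul east mul east mul east mul east mul east K B => east old mul east mul east mul east mul east mul east old B   [K ::= old]
east old mul east mul east mul east mul east mul east old B => east old mul east mul east mul east mul east mul east old mul old   [B ::= mul old]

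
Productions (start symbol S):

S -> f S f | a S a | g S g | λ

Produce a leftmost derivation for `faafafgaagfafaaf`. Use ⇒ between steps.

S ⇒ fSf ⇒ faSaf ⇒ faaSaaf ⇒ faafSfaaf ⇒ faafaSafaaf ⇒ faafafSfafaaf ⇒ faafafgSgfafaaf ⇒ faafafgaSagfafaaf ⇒ faafafgaagfafaaf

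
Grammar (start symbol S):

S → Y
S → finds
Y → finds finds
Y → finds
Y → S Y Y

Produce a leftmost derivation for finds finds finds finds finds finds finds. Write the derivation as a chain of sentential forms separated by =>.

S => Y   [S → Y]
Y => S Y Y   [Y → S Y Y]
S Y Y => Y Y Y   [S → Y]
Y Y Y => S Y Y Y Y   [Y → S Y Y]
S Y Y Y Y => finds Y Y Y Y   [S → finds]
finds Y Y Y Y => finds finds Y Y Y   [Y → finds]
finds finds Y Y Y => finds finds finds Y Y   [Y → finds]
finds finds finds Y Y => finds finds finds finds finds Y   [Y → finds finds]
finds finds finds finds finds Y => finds finds finds finds finds finds finds   [Y → finds finds]

S => Y => S Y Y => Y Y Y => S Y Y Y Y => finds Y Y Y Y => finds finds Y Y Y => finds finds finds Y Y => finds finds finds finds finds Y => finds finds finds finds finds finds finds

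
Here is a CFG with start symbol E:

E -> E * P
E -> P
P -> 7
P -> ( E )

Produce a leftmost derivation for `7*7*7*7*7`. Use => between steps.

E => E*P   [E -> E * P]
E*P => E*P*P   [E -> E * P]
E*P*P => E*P*P*P   [E -> E * P]
E*P*P*P => E*P*P*P*P   [E -> E * P]
E*P*P*P*P => P*P*P*P*P   [E -> P]
P*P*P*P*P => 7*P*P*P*P   [P -> 7]
7*P*P*P*P => 7*7*P*P*P   [P -> 7]
7*7*P*P*P => 7*7*7*P*P   [P -> 7]
7*7*7*P*P => 7*7*7*7*P   [P -> 7]
7*7*7*7*P => 7*7*7*7*7   [P -> 7]

E=>E*P=>E*P*P=>E*P*P*P=>E*P*P*P*P=>P*P*P*P*P=>7*P*P*P*P=>7*7*P*P*P=>7*7*7*P*P=>7*7*7*7*P=>7*7*7*7*7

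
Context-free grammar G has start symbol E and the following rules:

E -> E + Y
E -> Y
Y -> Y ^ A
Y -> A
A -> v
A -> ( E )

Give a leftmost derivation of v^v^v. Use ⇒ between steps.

E⇒Y⇒Y^A⇒Y^A^A⇒A^A^A⇒v^A^A⇒v^v^A⇒v^v^v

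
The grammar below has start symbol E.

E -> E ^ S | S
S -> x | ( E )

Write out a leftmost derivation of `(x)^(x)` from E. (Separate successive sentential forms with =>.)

E => E^S => S^S => (E)^S => (S)^S => (x)^S => (x)^(E) => (x)^(S) => (x)^(x)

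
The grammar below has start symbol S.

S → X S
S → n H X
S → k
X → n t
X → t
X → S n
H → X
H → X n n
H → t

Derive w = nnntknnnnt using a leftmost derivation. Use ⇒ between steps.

S⇒nHX⇒nXnnX⇒nSnnnX⇒nnHXnnnX⇒nnXXnnnX⇒nnntXnnnX⇒nnntSnnnnX⇒nnntknnnnX⇒nnntknnnnt

S ⇒ nHX   [S → n H X]
nHX ⇒ nXnnX   [H → X n n]
nXnnX ⇒ nSnnnX   [X → S n]
nSnnnX ⇒ nnHXnnnX   [S → n H X]
nnHXnnnX ⇒ nnXXnnnX   [H → X]
nnXXnnnX ⇒ nnntXnnnX   [X → n t]
nnntXnnnX ⇒ nnntSnnnnX   [X → S n]
nnntSnnnnX ⇒ nnntknnnnX   [S → k]
nnntknnnnX ⇒ nnntknnnnt   [X → t]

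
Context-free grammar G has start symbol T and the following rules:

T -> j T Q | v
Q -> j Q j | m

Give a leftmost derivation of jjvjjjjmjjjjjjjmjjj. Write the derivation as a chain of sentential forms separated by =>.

T => jTQ => jjTQQ => jjvQQ => jjvjQjQ => jjvjjQjjQ => jjvjjjQjjjQ => jjvjjjjQjjjjQ => jjvjjjjmjjjjQ => jjvjjjjmjjjjjQj => jjvjjjjmjjjjjjQjj => jjvjjjjmjjjjjjjQjjj => jjvjjjjmjjjjjjjmjjj

T => jTQ   [T -> j T Q]
jTQ => jjTQQ   [T -> j T Q]
jjTQQ => jjvQQ   [T -> v]
jjvQQ => jjvjQjQ   [Q -> j Q j]
jjvjQjQ => jjvjjQjjQ   [Q -> j Q j]
jjvjjQjjQ => jjvjjjQjjjQ   [Q -> j Q j]
jjvjjjQjjjQ => jjvjjjjQjjjjQ   [Q -> j Q j]
jjvjjjjQjjjjQ => jjvjjjjmjjjjQ   [Q -> m]
jjvjjjjmjjjjQ => jjvjjjjmjjjjjQj   [Q -> j Q j]
jjvjjjjmjjjjjQj => jjvjjjjmjjjjjjQjj   [Q -> j Q j]
jjvjjjjmjjjjjjQjj => jjvjjjjmjjjjjjjQjjj   [Q -> j Q j]
jjvjjjjmjjjjjjjQjjj => jjvjjjjmjjjjjjjmjjj   [Q -> m]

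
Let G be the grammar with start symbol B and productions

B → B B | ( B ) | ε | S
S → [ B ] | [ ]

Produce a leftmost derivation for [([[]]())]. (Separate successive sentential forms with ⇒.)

B ⇒ S ⇒ [B] ⇒ [BB] ⇒ [(B)B] ⇒ [(BB)B] ⇒ [(SB)B] ⇒ [([B]B)B] ⇒ [([BB]B)B] ⇒ [([SB]B)B] ⇒ [([[]B]B)B] ⇒ [([[]]B)B] ⇒ [([[]](B))B] ⇒ [([[]]())B] ⇒ [([[]]())]

B ⇒ S   [B → S]
S ⇒ [B]   [S → [ B ]]
[B] ⇒ [BB]   [B → B B]
[BB] ⇒ [(B)B]   [B → ( B )]
[(B)B] ⇒ [(BB)B]   [B → B B]
[(BB)B] ⇒ [(SB)B]   [B → S]
[(SB)B] ⇒ [([B]B)B]   [S → [ B ]]
[([B]B)B] ⇒ [([BB]B)B]   [B → B B]
[([BB]B)B] ⇒ [([SB]B)B]   [B → S]
[([SB]B)B] ⇒ [([[]B]B)B]   [S → [ ]]
[([[]B]B)B] ⇒ [([[]]B)B]   [B → ε]
[([[]]B)B] ⇒ [([[]](B))B]   [B → ( B )]
[([[]](B))B] ⇒ [([[]]())B]   [B → ε]
[([[]]())B] ⇒ [([[]]())]   [B → ε]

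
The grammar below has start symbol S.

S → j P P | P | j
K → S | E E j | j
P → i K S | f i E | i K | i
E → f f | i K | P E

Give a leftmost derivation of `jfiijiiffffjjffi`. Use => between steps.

S=>jPP=>jfiEP=>jfiPEP=>jfiiKSEP=>jfiiSSEP=>jfiijPPSEP=>jfiijiPSEP=>jfiijiiKSEP=>jfiijiiEEjSEP=>jfiijiiffEjSEP=>jfiijiiffffjSEP=>jfiijiiffffjjEP=>jfiijiiffffjjffP=>jfiijiiffffjjffi

S => jPP   [S → j P P]
jPP => jfiEP   [P → f i E]
jfiEP => jfiPEP   [E → P E]
jfiPEP => jfiiKSEP   [P → i K S]
jfiiKSEP => jfiiSSEP   [K → S]
jfiiSSEP => jfiijPPSEP   [S → j P P]
jfiijPPSEP => jfiijiPSEP   [P → i]
jfiijiPSEP => jfiijiiKSEP   [P → i K]
jfiijiiKSEP => jfiijiiEEjSEP   [K → E E j]
jfiijiiEEjSEP => jfiijiiffEjSEP   [E → f f]
jfiijiiffEjSEP => jfiijiiffffjSEP   [E → f f]
jfiijiiffffjSEP => jfiijiiffffjjEP   [S → j]
jfiijiiffffjjEP => jfiijiiffffjjffP   [E → f f]
jfiijiiffffjjffP => jfiijiiffffjjffi   [P → i]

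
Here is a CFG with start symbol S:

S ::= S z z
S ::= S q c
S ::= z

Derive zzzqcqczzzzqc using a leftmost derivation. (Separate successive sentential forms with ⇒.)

S ⇒ Sqc ⇒ Szzqc ⇒ Szzzzqc ⇒ Sqczzzzqc ⇒ Sqcqczzzzqc ⇒ Szzqcqczzzzqc ⇒ zzzqcqczzzzqc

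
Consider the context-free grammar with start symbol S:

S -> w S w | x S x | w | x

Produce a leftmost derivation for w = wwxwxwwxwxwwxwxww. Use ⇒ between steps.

S ⇒ wSw ⇒ wwSww ⇒ wwxSxww ⇒ wwxwSwxww ⇒ wwxwxSxwxww ⇒ wwxwxwSwxwxww ⇒ wwxwxwwSwwxwxww ⇒ wwxwxwwxSxwwxwxww ⇒ wwxwxwwxwxwwxwxww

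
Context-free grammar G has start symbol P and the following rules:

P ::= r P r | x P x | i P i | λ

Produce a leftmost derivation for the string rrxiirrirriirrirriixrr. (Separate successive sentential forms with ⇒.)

P ⇒ rPr   [P ::= r P r]
rPr ⇒ rrPrr   [P ::= r P r]
rrPrr ⇒ rrxPxrr   [P ::= x P x]
rrxPxrr ⇒ rrxiPixrr   [P ::= i P i]
rrxiPixrr ⇒ rrxiiPiixrr   [P ::= i P i]
rrxiiPiixrr ⇒ rrxiirPriixrr   [P ::= r P r]
rrxiirPriixrr ⇒ rrxiirrPrriixrr   [P ::= r P r]
rrxiirrPrriixrr ⇒ rrxiirriPirriixrr   [P ::= i P i]
rrxiirriPirriixrr ⇒ rrxiirrirPrirriixrr   [P ::= r P r]
rrxiirrirPrirriixrr ⇒ rrxiirrirrPrrirriixrr   [P ::= r P r]
rrxiirrirrPrrirriixrr ⇒ rrxiirrirriPirrirriixrr   [P ::= i P i]
rrxiirrirriPirrirriixrr ⇒ rrxiirrirriirrirriixrr   [P ::= λ]

P⇒rPr⇒rrPrr⇒rrxPxrr⇒rrxiPixrr⇒rrxiiPiixrr⇒rrxiirPriixrr⇒rrxiirrPrriixrr⇒rrxiirriPirriixrr⇒rrxiirrirPrirriixrr⇒rrxiirrirrPrrirriixrr⇒rrxiirrirriPirrirriixrr⇒rrxiirrirriirrirriixrr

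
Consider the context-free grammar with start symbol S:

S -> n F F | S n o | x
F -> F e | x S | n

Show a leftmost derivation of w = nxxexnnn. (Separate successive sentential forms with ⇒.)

S ⇒ nFF ⇒ nFeF ⇒ nxSeF ⇒ nxxeF ⇒ nxxexS ⇒ nxxexnFF ⇒ nxxexnnF ⇒ nxxexnnn

S ⇒ nFF   [S -> n F F]
nFF ⇒ nFeF   [F -> F e]
nFeF ⇒ nxSeF   [F -> x S]
nxSeF ⇒ nxxeF   [S -> x]
nxxeF ⇒ nxxexS   [F -> x S]
nxxexS ⇒ nxxexnFF   [S -> n F F]
nxxexnFF ⇒ nxxexnnF   [F -> n]
nxxexnnF ⇒ nxxexnnn   [F -> n]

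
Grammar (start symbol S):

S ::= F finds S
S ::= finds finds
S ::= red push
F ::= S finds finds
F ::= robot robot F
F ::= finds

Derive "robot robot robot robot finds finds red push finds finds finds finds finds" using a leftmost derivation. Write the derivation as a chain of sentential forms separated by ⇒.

S ⇒ F finds S ⇒ robot robot F finds S ⇒ robot robot S finds finds finds S ⇒ robot robot F finds S finds finds finds S ⇒ robot robot robot robot F finds S finds finds finds S ⇒ robot robot robot robot finds finds S finds finds finds S ⇒ robot robot robot robot finds finds red push finds finds finds S ⇒ robot robot robot robot finds finds red push finds finds finds finds finds

S ⇒ F finds S   [S ::= F finds S]
F finds S ⇒ robot robot F finds S   [F ::= robot robot F]
robot robot F finds S ⇒ robot robot S finds finds finds S   [F ::= S finds finds]
robot robot S finds finds finds S ⇒ robot robot F finds S finds finds finds S   [S ::= F finds S]
robot robot F finds S finds finds finds S ⇒ robot robot robot robot F finds S finds finds finds S   [F ::= robot robot F]
robot robot robot robot F finds S finds finds finds S ⇒ robot robot robot robot finds finds S finds finds finds S   [F ::= finds]
robot robot robot robot finds finds S finds finds finds S ⇒ robot robot robot robot finds finds red push finds finds finds S   [S ::= red push]
robot robot robot robot finds finds red push finds finds finds S ⇒ robot robot robot robot finds finds red push finds finds finds finds finds   [S ::= finds finds]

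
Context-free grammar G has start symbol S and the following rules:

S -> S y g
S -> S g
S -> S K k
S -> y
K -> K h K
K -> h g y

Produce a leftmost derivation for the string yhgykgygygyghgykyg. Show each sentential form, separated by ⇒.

S ⇒ Syg   [S -> S y g]
Syg ⇒ SKkyg   [S -> S K k]
SKkyg ⇒ SygKkyg   [S -> S y g]
SygKkyg ⇒ SygygKkyg   [S -> S y g]
SygygKkyg ⇒ SygygygKkyg   [S -> S y g]
SygygygKkyg ⇒ SgygygygKkyg   [S -> S g]
SgygygygKkyg ⇒ SKkgygygygKkyg   [S -> S K k]
SKkgygygygKkyg ⇒ yKkgygygygKkyg   [S -> y]
yKkgygygygKkyg ⇒ yhgykgygygygKkyg   [K -> h g y]
yhgykgygygygKkyg ⇒ yhgykgygygyghgykyg   [K -> h g y]

S⇒Syg⇒SKkyg⇒SygKkyg⇒SygygKkyg⇒SygygygKkyg⇒SgygygygKkyg⇒SKkgygygygKkyg⇒yKkgygygygKkyg⇒yhgykgygygygKkyg⇒yhgykgygygyghgykyg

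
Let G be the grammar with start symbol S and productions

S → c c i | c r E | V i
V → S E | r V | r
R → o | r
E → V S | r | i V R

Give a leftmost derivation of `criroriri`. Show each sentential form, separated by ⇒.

S⇒Vi⇒SEi⇒ViEi⇒SEiEi⇒crEEiEi⇒criVREiEi⇒crirREiEi⇒criroEiEi⇒criroriEi⇒criroriri

S ⇒ Vi   [S → V i]
Vi ⇒ SEi   [V → S E]
SEi ⇒ ViEi   [S → V i]
ViEi ⇒ SEiEi   [V → S E]
SEiEi ⇒ crEEiEi   [S → c r E]
crEEiEi ⇒ criVREiEi   [E → i V R]
criVREiEi ⇒ crirREiEi   [V → r]
crirREiEi ⇒ criroEiEi   [R → o]
criroEiEi ⇒ criroriEi   [E → r]
criroriEi ⇒ criroriri   [E → r]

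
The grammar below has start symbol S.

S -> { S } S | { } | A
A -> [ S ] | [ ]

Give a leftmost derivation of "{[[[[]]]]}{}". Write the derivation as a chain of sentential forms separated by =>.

S => {S}S => {A}S => {[S]}S => {[A]}S => {[[S]]}S => {[[A]]}S => {[[[S]]]}S => {[[[A]]]}S => {[[[[]]]]}S => {[[[[]]]]}{}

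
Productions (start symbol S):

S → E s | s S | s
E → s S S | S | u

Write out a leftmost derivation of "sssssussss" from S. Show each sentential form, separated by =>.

S => sS => sEs => ssSSs => ssEsSs => sssSSsSs => ssssSsSs => sssssSsSs => sssssEssSs => sssssussSs => sssssussss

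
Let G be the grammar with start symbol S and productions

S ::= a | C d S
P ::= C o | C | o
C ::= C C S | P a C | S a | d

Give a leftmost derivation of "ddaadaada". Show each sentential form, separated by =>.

S => CdS   [S ::= C d S]
CdS => SadS   [C ::= S a]
SadS => CdSadS   [S ::= C d S]
CdSadS => SadSadS   [C ::= S a]
SadSadS => CdSadSadS   [S ::= C d S]
CdSadSadS => ddSadSadS   [C ::= d]
ddSadSadS => ddaadSadS   [S ::= a]
ddaadSadS => ddaadaadS   [S ::= a]
ddaadaadS => ddaadaada   [S ::= a]

S => CdS => SadS => CdSadS => SadSadS => CdSadSadS => ddSadSadS => ddaadSadS => ddaadaadS => ddaadaada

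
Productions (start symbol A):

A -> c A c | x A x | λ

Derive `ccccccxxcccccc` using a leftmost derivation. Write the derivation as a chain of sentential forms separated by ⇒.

A ⇒ cAc   [A -> c A c]
cAc ⇒ ccAcc   [A -> c A c]
ccAcc ⇒ cccAccc   [A -> c A c]
cccAccc ⇒ ccccAcccc   [A -> c A c]
ccccAcccc ⇒ cccccAccccc   [A -> c A c]
cccccAccccc ⇒ ccccccAcccccc   [A -> c A c]
ccccccAcccccc ⇒ ccccccxAxcccccc   [A -> x A x]
ccccccxAxcccccc ⇒ ccccccxxcccccc   [A -> λ]

A⇒cAc⇒ccAcc⇒cccAccc⇒ccccAcccc⇒cccccAccccc⇒ccccccAcccccc⇒ccccccxAxcccccc⇒ccccccxxcccccc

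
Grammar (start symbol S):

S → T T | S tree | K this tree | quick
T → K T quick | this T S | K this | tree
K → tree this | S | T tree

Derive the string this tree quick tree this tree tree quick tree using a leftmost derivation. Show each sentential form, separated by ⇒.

S ⇒ T T ⇒ K T quick T ⇒ T tree T quick T ⇒ K this tree T quick T ⇒ T tree this tree T quick T ⇒ this T S tree this tree T quick T ⇒ this tree S tree this tree T quick T ⇒ this tree quick tree this tree T quick T ⇒ this tree quick tree this tree tree quick T ⇒ this tree quick tree this tree tree quick tree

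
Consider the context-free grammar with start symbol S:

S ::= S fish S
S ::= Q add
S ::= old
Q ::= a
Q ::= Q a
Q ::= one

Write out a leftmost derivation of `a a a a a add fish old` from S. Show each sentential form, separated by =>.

S => S fish S => Q add fish S => Q a add fish S => Q a a add fish S => Q a a a add fish S => Q a a a a add fish S => a a a a a add fish S => a a a a a add fish old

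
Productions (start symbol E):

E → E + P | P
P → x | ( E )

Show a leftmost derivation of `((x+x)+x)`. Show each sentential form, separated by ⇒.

E⇒P⇒(E)⇒(E+P)⇒(P+P)⇒((E)+P)⇒((E+P)+P)⇒((P+P)+P)⇒((x+P)+P)⇒((x+x)+P)⇒((x+x)+x)

E ⇒ P   [E → P]
P ⇒ (E)   [P → ( E )]
(E) ⇒ (E+P)   [E → E + P]
(E+P) ⇒ (P+P)   [E → P]
(P+P) ⇒ ((E)+P)   [P → ( E )]
((E)+P) ⇒ ((E+P)+P)   [E → E + P]
((E+P)+P) ⇒ ((P+P)+P)   [E → P]
((P+P)+P) ⇒ ((x+P)+P)   [P → x]
((x+P)+P) ⇒ ((x+x)+P)   [P → x]
((x+x)+P) ⇒ ((x+x)+x)   [P → x]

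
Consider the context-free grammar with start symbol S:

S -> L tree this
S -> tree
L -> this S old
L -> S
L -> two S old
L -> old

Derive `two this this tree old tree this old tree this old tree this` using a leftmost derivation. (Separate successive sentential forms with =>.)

S => L tree this => two S old tree this => two L tree this old tree this => two this S old tree this old tree this => two this L tree this old tree this old tree this => two this this S old tree this old tree this old tree this => two this this tree old tree this old tree this old tree this

S => L tree this   [S -> L tree this]
L tree this => two S old tree this   [L -> two S old]
two S old tree this => two L tree this old tree this   [S -> L tree this]
two L tree this old tree this => two this S old tree this old tree this   [L -> this S old]
two this S old tree this old tree this => two this L tree this old tree this old tree this   [S -> L tree this]
two this L tree this old tree this old tree this => two this this S old tree this old tree this old tree this   [L -> this S old]
two this this S old tree this old tree this old tree this => two this this tree old tree this old tree this old tree this   [S -> tree]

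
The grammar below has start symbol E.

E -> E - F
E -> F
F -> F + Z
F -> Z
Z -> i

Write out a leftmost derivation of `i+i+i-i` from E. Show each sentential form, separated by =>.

E => E-F => F-F => F+Z-F => F+Z+Z-F => Z+Z+Z-F => i+Z+Z-F => i+i+Z-F => i+i+i-F => i+i+i-Z => i+i+i-i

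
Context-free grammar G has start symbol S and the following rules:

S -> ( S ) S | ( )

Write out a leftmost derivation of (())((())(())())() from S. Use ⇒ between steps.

S ⇒ (S)S ⇒ (())S ⇒ (())(S)S ⇒ (())((S)S)S ⇒ (())((())S)S ⇒ (())((())(S)S)S ⇒ (())((())(())S)S ⇒ (())((())(())())S ⇒ (())((())(())())()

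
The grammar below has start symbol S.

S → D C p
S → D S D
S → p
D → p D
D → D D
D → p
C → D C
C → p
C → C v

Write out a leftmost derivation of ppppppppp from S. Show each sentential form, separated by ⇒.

S ⇒ DCp ⇒ DDCp ⇒ pDDCp ⇒ pDDDCp ⇒ pDDDDCp ⇒ ppDDDCp ⇒ ppDDDDCp ⇒ ppDDDDDCp ⇒ pppDDDDCp ⇒ ppppDDDCp ⇒ pppppDDCp ⇒ ppppppDCp ⇒ pppppppCp ⇒ ppppppppp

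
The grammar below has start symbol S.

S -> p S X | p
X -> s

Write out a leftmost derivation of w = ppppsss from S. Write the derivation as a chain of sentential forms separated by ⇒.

S ⇒ pSX   [S -> p S X]
pSX ⇒ ppSXX   [S -> p S X]
ppSXX ⇒ pppSXXX   [S -> p S X]
pppSXXX ⇒ ppppXXX   [S -> p]
ppppXXX ⇒ ppppsXX   [X -> s]
ppppsXX ⇒ ppppssX   [X -> s]
ppppssX ⇒ ppppsss   [X -> s]

S ⇒ pSX ⇒ ppSXX ⇒ pppSXXX ⇒ ppppXXX ⇒ ppppsXX ⇒ ppppssX ⇒ ppppsss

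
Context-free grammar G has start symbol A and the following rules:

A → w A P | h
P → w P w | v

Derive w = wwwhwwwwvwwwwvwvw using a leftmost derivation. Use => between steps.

A => wAP   [A → w A P]
wAP => wwAPP   [A → w A P]
wwAPP => wwwAPPP   [A → w A P]
wwwAPPP => wwwhPPP   [A → h]
wwwhPPP => wwwhwPwPP   [P → w P w]
wwwhwPwPP => wwwhwwPwwPP   [P → w P w]
wwwhwwPwwPP => wwwhwwwPwwwPP   [P → w P w]
wwwhwwwPwwwPP => wwwhwwwwPwwwwPP   [P → w P w]
wwwhwwwwPwwwwPP => wwwhwwwwvwwwwPP   [P → v]
wwwhwwwwvwwwwPP => wwwhwwwwvwwwwvP   [P → v]
wwwhwwwwvwwwwvP => wwwhwwwwvwwwwvwPw   [P → w P w]
wwwhwwwwvwwwwvwPw => wwwhwwwwvwwwwvwvw   [P → v]

A=>wAP=>wwAPP=>wwwAPPP=>wwwhPPP=>wwwhwPwPP=>wwwhwwPwwPP=>wwwhwwwPwwwPP=>wwwhwwwwPwwwwPP=>wwwhwwwwvwwwwPP=>wwwhwwwwvwwwwvP=>wwwhwwwwvwwwwvwPw=>wwwhwwwwvwwwwvwvw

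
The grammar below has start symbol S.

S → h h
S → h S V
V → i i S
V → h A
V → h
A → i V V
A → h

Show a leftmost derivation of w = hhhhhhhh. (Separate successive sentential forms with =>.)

S => hSV   [S → h S V]
hSV => hhSVV   [S → h S V]
hhSVV => hhhhVV   [S → h h]
hhhhVV => hhhhhAV   [V → h A]
hhhhhAV => hhhhhhV   [A → h]
hhhhhhV => hhhhhhhA   [V → h A]
hhhhhhhA => hhhhhhhh   [A → h]

S => hSV => hhSVV => hhhhVV => hhhhhAV => hhhhhhV => hhhhhhhA => hhhhhhhh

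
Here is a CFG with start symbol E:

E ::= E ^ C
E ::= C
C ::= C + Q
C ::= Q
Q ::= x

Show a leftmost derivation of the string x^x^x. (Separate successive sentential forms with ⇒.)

E ⇒ E^C ⇒ E^C^C ⇒ C^C^C ⇒ Q^C^C ⇒ x^C^C ⇒ x^Q^C ⇒ x^x^C ⇒ x^x^Q ⇒ x^x^x

E ⇒ E^C   [E ::= E ^ C]
E^C ⇒ E^C^C   [E ::= E ^ C]
E^C^C ⇒ C^C^C   [E ::= C]
C^C^C ⇒ Q^C^C   [C ::= Q]
Q^C^C ⇒ x^C^C   [Q ::= x]
x^C^C ⇒ x^Q^C   [C ::= Q]
x^Q^C ⇒ x^x^C   [Q ::= x]
x^x^C ⇒ x^x^Q   [C ::= Q]
x^x^Q ⇒ x^x^x   [Q ::= x]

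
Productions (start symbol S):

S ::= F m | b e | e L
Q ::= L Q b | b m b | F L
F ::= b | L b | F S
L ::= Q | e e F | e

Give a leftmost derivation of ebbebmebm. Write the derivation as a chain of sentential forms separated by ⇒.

S⇒Fm⇒Lbm⇒Qbm⇒FLbm⇒FSLbm⇒FSSLbm⇒LbSSLbm⇒ebSSLbm⇒ebbeSLbm⇒ebbeFmLbm⇒ebbebmLbm⇒ebbebmebm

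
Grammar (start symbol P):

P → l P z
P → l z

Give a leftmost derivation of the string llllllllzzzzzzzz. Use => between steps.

P=>lPz=>llPzz=>lllPzzz=>llllPzzzz=>lllllPzzzzz=>llllllPzzzzzz=>lllllllPzzzzzzz=>llllllllzzzzzzzz

P => lPz   [P → l P z]
lPz => llPzz   [P → l P z]
llPzz => lllPzzz   [P → l P z]
lllPzzz => llllPzzzz   [P → l P z]
llllPzzzz => lllllPzzzzz   [P → l P z]
lllllPzzzzz => llllllPzzzzzz   [P → l P z]
llllllPzzzzzz => lllllllPzzzzzzz   [P → l P z]
lllllllPzzzzzzz => llllllllzzzzzzzz   [P → l z]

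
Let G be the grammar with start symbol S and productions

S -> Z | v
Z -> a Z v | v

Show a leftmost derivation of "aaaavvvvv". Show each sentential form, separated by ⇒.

S ⇒ Z   [S -> Z]
Z ⇒ aZv   [Z -> a Z v]
aZv ⇒ aaZvv   [Z -> a Z v]
aaZvv ⇒ aaaZvvv   [Z -> a Z v]
aaaZvvv ⇒ aaaaZvvvv   [Z -> a Z v]
aaaaZvvvv ⇒ aaaavvvvv   [Z -> v]

S⇒Z⇒aZv⇒aaZvv⇒aaaZvvv⇒aaaaZvvvv⇒aaaavvvvv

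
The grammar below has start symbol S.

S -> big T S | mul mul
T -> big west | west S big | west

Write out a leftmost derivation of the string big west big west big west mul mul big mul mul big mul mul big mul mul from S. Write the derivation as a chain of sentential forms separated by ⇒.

S ⇒ big T S ⇒ big west S big S ⇒ big west big T S big S ⇒ big west big west S big S big S ⇒ big west big west big T S big S big S ⇒ big west big west big west S big S big S big S ⇒ big west big west big west mul mul big S big S big S ⇒ big west big west big west mul mul big mul mul big S big S ⇒ big west big west big west mul mul big mul mul big mul mul big S ⇒ big west big west big west mul mul big mul mul big mul mul big mul mul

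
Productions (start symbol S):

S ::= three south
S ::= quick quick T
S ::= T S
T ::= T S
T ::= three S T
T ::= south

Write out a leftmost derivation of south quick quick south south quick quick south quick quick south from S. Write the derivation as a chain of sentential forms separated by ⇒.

S ⇒ T S   [S ::= T S]
T S ⇒ T S S   [T ::= T S]
T S S ⇒ south S S   [T ::= south]
south S S ⇒ south quick quick T S   [S ::= quick quick T]
south quick quick T S ⇒ south quick quick south S   [T ::= south]
south quick quick south S ⇒ south quick quick south T S   [S ::= T S]
south quick quick south T S ⇒ south quick quick south south S   [T ::= south]
south quick quick south south S ⇒ south quick quick south south quick quick T   [S ::= quick quick T]
south quick quick south south quick quick T ⇒ south quick quick south south quick quick T S   [T ::= T S]
south quick quick south south quick quick T S ⇒ south quick quick south south quick quick south S   [T ::= south]
south quick quick south south quick quick south S ⇒ south quick quick south south quick quick south quick quick T   [S ::= quick quick T]
south quick quick south south quick quick south quick quick T ⇒ south quick quick south south quick quick south quick quick south   [T ::= south]

S ⇒ T S ⇒ T S S ⇒ south S S ⇒ south quick quick T S ⇒ south quick quick south S ⇒ south quick quick south T S ⇒ south quick quick south south S ⇒ south quick quick south south quick quick T ⇒ south quick quick south south quick quick T S ⇒ south quick quick south south quick quick south S ⇒ south quick quick south south quick quick south quick quick T ⇒ south quick quick south south quick quick south quick quick south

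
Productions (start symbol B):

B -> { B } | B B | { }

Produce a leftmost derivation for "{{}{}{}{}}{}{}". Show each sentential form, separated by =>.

B => BB   [B -> B B]
BB => BBB   [B -> B B]
BBB => {B}BB   [B -> { B }]
{B}BB => {BB}BB   [B -> B B]
{BB}BB => {BBB}BB   [B -> B B]
{BBB}BB => {BBBB}BB   [B -> B B]
{BBBB}BB => {{}BBB}BB   [B -> { }]
{{}BBB}BB => {{}{}BB}BB   [B -> { }]
{{}{}BB}BB => {{}{}{}B}BB   [B -> { }]
{{}{}{}B}BB => {{}{}{}{}}BB   [B -> { }]
{{}{}{}{}}BB => {{}{}{}{}}{}B   [B -> { }]
{{}{}{}{}}{}B => {{}{}{}{}}{}{}   [B -> { }]

B=>BB=>BBB=>{B}BB=>{BB}BB=>{BBB}BB=>{BBBB}BB=>{{}BBB}BB=>{{}{}BB}BB=>{{}{}{}B}BB=>{{}{}{}{}}BB=>{{}{}{}{}}{}B=>{{}{}{}{}}{}{}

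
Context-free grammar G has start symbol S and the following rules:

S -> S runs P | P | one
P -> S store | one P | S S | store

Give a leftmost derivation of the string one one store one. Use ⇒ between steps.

S ⇒ P ⇒ S S ⇒ one S ⇒ one P ⇒ one S S ⇒ one P S ⇒ one S store S ⇒ one one store S ⇒ one one store one

S ⇒ P   [S -> P]
P ⇒ S S   [P -> S S]
S S ⇒ one S   [S -> one]
one S ⇒ one P   [S -> P]
one P ⇒ one S S   [P -> S S]
one S S ⇒ one P S   [S -> P]
one P S ⇒ one S store S   [P -> S store]
one S store S ⇒ one one store S   [S -> one]
one one store S ⇒ one one store one   [S -> one]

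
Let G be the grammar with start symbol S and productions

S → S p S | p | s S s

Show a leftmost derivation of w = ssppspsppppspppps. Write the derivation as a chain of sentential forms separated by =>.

S => sSs   [S → s S s]
sSs => sSpSs   [S → S p S]
sSpSs => sSpSpSs   [S → S p S]
sSpSpSs => ssSspSpSs   [S → s S s]
ssSspSpSs => ssSpSspSpSs   [S → S p S]
ssSpSspSpSs => ssppSspSpSs   [S → p]
ssppSspSpSs => ssppSpSspSpSs   [S → S p S]
ssppSpSspSpSs => ssppSpSpSspSpSs   [S → S p S]
ssppSpSpSspSpSs => ssppsSspSpSspSpSs   [S → s S s]
ssppsSspSpSspSpSs => ssppspspSpSspSpSs   [S → p]
ssppspspSpSspSpSs => ssppspspppSspSpSs   [S → p]
ssppspspppSspSpSs => ssppspsppppspSpSs   [S → p]
ssppspsppppspSpSs => ssppspsppppspppSs   [S → p]
ssppspsppppspppSs => ssppspsppppspppps   [S → p]

S=>sSs=>sSpSs=>sSpSpSs=>ssSspSpSs=>ssSpSspSpSs=>ssppSspSpSs=>ssppSpSspSpSs=>ssppSpSpSspSpSs=>ssppsSspSpSspSpSs=>ssppspspSpSspSpSs=>ssppspspppSspSpSs=>ssppspsppppspSpSs=>ssppspsppppspppSs=>ssppspsppppspppps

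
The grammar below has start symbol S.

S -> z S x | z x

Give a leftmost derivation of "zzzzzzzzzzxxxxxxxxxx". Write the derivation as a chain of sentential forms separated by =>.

S => zSx   [S -> z S x]
zSx => zzSxx   [S -> z S x]
zzSxx => zzzSxxx   [S -> z S x]
zzzSxxx => zzzzSxxxx   [S -> z S x]
zzzzSxxxx => zzzzzSxxxxx   [S -> z S x]
zzzzzSxxxxx => zzzzzzSxxxxxx   [S -> z S x]
zzzzzzSxxxxxx => zzzzzzzSxxxxxxx   [S -> z S x]
zzzzzzzSxxxxxxx => zzzzzzzzSxxxxxxxx   [S -> z S x]
zzzzzzzzSxxxxxxxx => zzzzzzzzzSxxxxxxxxx   [S -> z S x]
zzzzzzzzzSxxxxxxxxx => zzzzzzzzzzxxxxxxxxxx   [S -> z x]

S => zSx => zzSxx => zzzSxxx => zzzzSxxxx => zzzzzSxxxxx => zzzzzzSxxxxxx => zzzzzzzSxxxxxxx => zzzzzzzzSxxxxxxxx => zzzzzzzzzSxxxxxxxxx => zzzzzzzzzzxxxxxxxxxx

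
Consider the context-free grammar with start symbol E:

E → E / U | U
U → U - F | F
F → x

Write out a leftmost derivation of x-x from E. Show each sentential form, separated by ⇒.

E ⇒ U ⇒ U-F ⇒ F-F ⇒ x-F ⇒ x-x

E ⇒ U   [E → U]
U ⇒ U-F   [U → U - F]
U-F ⇒ F-F   [U → F]
F-F ⇒ x-F   [F → x]
x-F ⇒ x-x   [F → x]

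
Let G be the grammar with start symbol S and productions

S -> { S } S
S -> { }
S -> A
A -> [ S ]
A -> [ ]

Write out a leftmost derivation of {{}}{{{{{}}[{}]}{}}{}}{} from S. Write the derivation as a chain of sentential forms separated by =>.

S => {S}S => {{}}S => {{}}{S}S => {{}}{{S}S}S => {{}}{{{S}S}S}S => {{}}{{{{S}S}S}S}S => {{}}{{{{{}}S}S}S}S => {{}}{{{{{}}A}S}S}S => {{}}{{{{{}}[S]}S}S}S => {{}}{{{{{}}[{}]}S}S}S => {{}}{{{{{}}[{}]}{}}S}S => {{}}{{{{{}}[{}]}{}}{}}S => {{}}{{{{{}}[{}]}{}}{}}{}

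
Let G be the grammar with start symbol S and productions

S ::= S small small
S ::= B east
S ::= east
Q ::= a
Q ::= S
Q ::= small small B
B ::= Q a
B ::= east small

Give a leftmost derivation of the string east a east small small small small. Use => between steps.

S => S small small => S small small small small => B east small small small small => Q a east small small small small => S a east small small small small => east a east small small small small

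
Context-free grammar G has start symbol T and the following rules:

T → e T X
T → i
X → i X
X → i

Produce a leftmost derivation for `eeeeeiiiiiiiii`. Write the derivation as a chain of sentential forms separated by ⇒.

T ⇒ eTX ⇒ eeTXX ⇒ eeeTXXX ⇒ eeeeTXXXX ⇒ eeeeeTXXXXX ⇒ eeeeeiXXXXX ⇒ eeeeeiiXXXXX ⇒ eeeeeiiiXXXXX ⇒ eeeeeiiiiXXXXX ⇒ eeeeeiiiiiXXXX ⇒ eeeeeiiiiiiXXX ⇒ eeeeeiiiiiiiXX ⇒ eeeeeiiiiiiiiX ⇒ eeeeeiiiiiiiii

T ⇒ eTX   [T → e T X]
eTX ⇒ eeTXX   [T → e T X]
eeTXX ⇒ eeeTXXX   [T → e T X]
eeeTXXX ⇒ eeeeTXXXX   [T → e T X]
eeeeTXXXX ⇒ eeeeeTXXXXX   [T → e T X]
eeeeeTXXXXX ⇒ eeeeeiXXXXX   [T → i]
eeeeeiXXXXX ⇒ eeeeeiiXXXXX   [X → i X]
eeeeeiiXXXXX ⇒ eeeeeiiiXXXXX   [X → i X]
eeeeeiiiXXXXX ⇒ eeeeeiiiiXXXXX   [X → i X]
eeeeeiiiiXXXXX ⇒ eeeeeiiiiiXXXX   [X → i]
eeeeeiiiiiXXXX ⇒ eeeeeiiiiiiXXX   [X → i]
eeeeeiiiiiiXXX ⇒ eeeeeiiiiiiiXX   [X → i]
eeeeeiiiiiiiXX ⇒ eeeeeiiiiiiiiX   [X → i]
eeeeeiiiiiiiiX ⇒ eeeeeiiiiiiiii   [X → i]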